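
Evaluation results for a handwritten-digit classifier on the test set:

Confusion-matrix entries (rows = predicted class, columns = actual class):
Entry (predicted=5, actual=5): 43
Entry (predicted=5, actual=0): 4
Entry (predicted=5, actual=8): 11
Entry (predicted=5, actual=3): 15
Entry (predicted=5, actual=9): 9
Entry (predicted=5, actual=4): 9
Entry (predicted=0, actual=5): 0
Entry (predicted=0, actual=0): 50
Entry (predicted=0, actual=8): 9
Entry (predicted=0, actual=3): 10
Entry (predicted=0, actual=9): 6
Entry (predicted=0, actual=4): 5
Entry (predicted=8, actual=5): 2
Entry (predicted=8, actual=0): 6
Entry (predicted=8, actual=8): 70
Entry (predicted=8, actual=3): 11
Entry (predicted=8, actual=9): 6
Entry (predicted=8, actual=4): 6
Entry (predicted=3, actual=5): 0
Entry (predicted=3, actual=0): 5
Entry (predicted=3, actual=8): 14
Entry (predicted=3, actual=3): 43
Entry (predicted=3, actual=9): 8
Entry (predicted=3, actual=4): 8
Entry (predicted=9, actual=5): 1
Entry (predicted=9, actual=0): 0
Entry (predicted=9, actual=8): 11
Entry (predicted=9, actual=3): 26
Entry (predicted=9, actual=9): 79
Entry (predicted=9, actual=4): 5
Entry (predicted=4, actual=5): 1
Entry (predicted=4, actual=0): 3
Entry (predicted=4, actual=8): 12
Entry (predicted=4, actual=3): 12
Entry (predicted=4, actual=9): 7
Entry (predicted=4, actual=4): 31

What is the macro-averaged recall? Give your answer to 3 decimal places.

Per-class recall (TP/(TP+FN)):
  5: TP=43, FN=0+2+0+1+1=4 → 43/47 = 0.9149
  0: TP=50, FN=4+6+5+0+3=18 → 50/68 = 0.7353
  8: TP=70, FN=11+9+14+11+12=57 → 70/127 = 0.5512
  3: TP=43, FN=15+10+11+26+12=74 → 43/117 = 0.3675
  9: TP=79, FN=9+6+6+8+7=36 → 79/115 = 0.6870
  4: TP=31, FN=9+5+6+8+5=33 → 31/64 = 0.4844
Macro-recall = mean = (0.9149 + 0.7353 + 0.5512 + 0.3675 + 0.6870 + 0.4844) / 6 = 0.623

0.623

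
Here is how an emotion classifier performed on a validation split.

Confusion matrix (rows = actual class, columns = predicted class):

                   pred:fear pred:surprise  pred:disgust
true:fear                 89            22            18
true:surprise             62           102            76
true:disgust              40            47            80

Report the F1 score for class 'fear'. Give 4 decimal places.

0.5563

F1 score = 2·TP/(2·TP+FP+FN).
fear: TP=89, FP=62+40=102, FN=22+18=40 → 178/320 = 0.55625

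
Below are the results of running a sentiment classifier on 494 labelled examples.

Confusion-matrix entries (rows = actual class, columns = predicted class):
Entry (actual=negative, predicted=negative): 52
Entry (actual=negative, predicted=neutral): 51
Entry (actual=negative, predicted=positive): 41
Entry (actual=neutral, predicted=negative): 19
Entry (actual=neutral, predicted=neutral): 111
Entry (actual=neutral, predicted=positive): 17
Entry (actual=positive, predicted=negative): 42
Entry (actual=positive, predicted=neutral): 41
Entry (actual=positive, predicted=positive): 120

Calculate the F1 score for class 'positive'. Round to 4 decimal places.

0.6299

One-vs-rest for 'positive': TP = diagonal; FP = other classes predicted 'positive'; FN = 'positive' predicted as other.
F1 score = 2·TP/(2·TP+FP+FN).
positive: TP=120, FP=41+17=58, FN=42+41=83 → 240/381 = 0.62992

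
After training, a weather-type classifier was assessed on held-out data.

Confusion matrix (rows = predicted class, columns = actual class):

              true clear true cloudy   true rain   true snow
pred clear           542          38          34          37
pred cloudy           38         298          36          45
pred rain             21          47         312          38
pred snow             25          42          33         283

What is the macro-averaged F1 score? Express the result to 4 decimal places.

0.7565

Per-class F1 score (2·TP/(2·TP+FP+FN)):
  clear: TP=542, FP=38+34+37=109, FN=38+21+25=84 → 1084/1277 = 0.84886
  cloudy: TP=298, FP=38+36+45=119, FN=38+47+42=127 → 596/842 = 0.70784
  rain: TP=312, FP=21+47+38=106, FN=34+36+33=103 → 624/833 = 0.74910
  snow: TP=283, FP=25+42+33=100, FN=37+45+38=120 → 566/786 = 0.72010
Macro-F1 score = mean = (0.84886 + 0.70784 + 0.74910 + 0.72010) / 4 = 0.7565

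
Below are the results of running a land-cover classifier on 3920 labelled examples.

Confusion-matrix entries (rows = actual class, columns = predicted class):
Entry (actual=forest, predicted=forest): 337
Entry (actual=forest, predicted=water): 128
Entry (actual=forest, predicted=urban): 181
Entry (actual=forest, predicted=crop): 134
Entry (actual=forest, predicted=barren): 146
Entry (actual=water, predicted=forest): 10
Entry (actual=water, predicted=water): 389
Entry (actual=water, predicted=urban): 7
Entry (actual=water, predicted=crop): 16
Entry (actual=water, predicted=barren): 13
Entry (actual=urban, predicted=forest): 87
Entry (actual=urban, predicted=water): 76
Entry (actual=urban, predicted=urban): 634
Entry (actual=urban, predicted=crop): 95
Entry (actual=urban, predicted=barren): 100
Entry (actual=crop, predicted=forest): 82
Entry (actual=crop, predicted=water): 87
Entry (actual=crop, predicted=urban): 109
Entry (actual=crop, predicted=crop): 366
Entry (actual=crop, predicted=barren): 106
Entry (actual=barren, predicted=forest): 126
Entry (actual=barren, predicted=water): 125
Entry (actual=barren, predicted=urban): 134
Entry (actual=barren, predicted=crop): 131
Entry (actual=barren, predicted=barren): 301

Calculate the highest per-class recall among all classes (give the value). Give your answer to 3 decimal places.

0.894

Per-class recall (TP/(TP+FN)):
  forest: TP=337, FN=128+181+134+146=589 → 337/926 = 0.3639
  water: TP=389, FN=10+7+16+13=46 → 389/435 = 0.8943
  urban: TP=634, FN=87+76+95+100=358 → 634/992 = 0.6391
  crop: TP=366, FN=82+87+109+106=384 → 366/750 = 0.4880
  barren: TP=301, FN=126+125+134+131=516 → 301/817 = 0.3684
Highest is class 'water' with recall = 0.894.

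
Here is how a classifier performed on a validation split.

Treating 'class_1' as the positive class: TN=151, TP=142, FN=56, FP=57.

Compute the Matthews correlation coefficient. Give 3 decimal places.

MCC = (TP·TN − FP·FN) / √((TP+FP)(TP+FN)(TN+FP)(TN+FN))
Numerator = 142·151 − 57·56 = 18250
Denominator = √(199·198·208·207) = √1696492512 = 41188.4998
MCC = 18250 / 41188.4998 = 0.443

0.443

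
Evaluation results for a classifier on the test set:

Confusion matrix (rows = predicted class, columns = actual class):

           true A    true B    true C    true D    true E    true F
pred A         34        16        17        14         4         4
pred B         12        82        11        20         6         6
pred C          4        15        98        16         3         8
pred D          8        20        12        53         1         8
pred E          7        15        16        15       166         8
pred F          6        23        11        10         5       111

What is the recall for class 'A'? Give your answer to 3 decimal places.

Treat 'A' as positive and all other classes as negative.
recall = TP/(TP+FN).
A: TP=34, FN=12+4+8+7+6=37 → 34/71 = 0.4789

0.479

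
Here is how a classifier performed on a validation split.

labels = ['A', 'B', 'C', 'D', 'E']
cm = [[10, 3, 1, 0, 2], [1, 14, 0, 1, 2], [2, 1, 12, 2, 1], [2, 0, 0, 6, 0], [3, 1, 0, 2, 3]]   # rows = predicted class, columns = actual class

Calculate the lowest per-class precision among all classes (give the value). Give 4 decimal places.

0.3333

Per-class precision (TP/(TP+FP)):
  A: TP=10, FP=3+1+0+2=6 → 10/16 = 0.62500
  B: TP=14, FP=1+0+1+2=4 → 14/18 = 0.77778
  C: TP=12, FP=2+1+2+1=6 → 12/18 = 0.66667
  D: TP=6, FP=2+0+0+0=2 → 6/8 = 0.75000
  E: TP=3, FP=3+1+0+2=6 → 3/9 = 0.33333
Lowest is class 'E' with precision = 0.3333.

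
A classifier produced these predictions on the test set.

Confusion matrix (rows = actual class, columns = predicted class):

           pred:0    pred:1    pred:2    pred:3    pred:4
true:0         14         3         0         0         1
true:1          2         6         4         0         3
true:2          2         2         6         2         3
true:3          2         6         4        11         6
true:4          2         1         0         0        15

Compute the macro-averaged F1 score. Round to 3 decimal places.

Per-class F1 score (2·TP/(2·TP+FP+FN)):
  0: TP=14, FP=2+2+2+2=8, FN=3+0+0+1=4 → 28/40 = 0.7000
  1: TP=6, FP=3+2+6+1=12, FN=2+4+0+3=9 → 12/33 = 0.3636
  2: TP=6, FP=0+4+4+0=8, FN=2+2+2+3=9 → 12/29 = 0.4138
  3: TP=11, FP=0+0+2+0=2, FN=2+6+4+6=18 → 22/42 = 0.5238
  4: TP=15, FP=1+3+3+6=13, FN=2+1+0+0=3 → 30/46 = 0.6522
Macro-F1 score = mean = (0.7000 + 0.3636 + 0.4138 + 0.5238 + 0.6522) / 5 = 0.531

0.531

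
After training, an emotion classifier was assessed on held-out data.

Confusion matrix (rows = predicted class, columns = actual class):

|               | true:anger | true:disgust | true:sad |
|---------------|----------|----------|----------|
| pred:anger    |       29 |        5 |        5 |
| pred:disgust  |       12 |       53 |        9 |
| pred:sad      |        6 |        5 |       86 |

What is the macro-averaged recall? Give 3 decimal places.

0.773

Per-class recall (TP/(TP+FN)):
  anger: TP=29, FN=12+6=18 → 29/47 = 0.6170
  disgust: TP=53, FN=5+5=10 → 53/63 = 0.8413
  sad: TP=86, FN=5+9=14 → 86/100 = 0.8600
Macro-recall = mean = (0.6170 + 0.8413 + 0.8600) / 3 = 0.773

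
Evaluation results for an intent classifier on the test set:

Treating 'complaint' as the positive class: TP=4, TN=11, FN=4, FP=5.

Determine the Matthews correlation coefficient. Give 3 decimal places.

0.183

MCC = (TP·TN − FP·FN) / √((TP+FP)(TP+FN)(TN+FP)(TN+FN))
Numerator = 4·11 − 5·4 = 24
Denominator = √(9·8·16·15) = √17280 = 131.4534
MCC = 24 / 131.4534 = 0.183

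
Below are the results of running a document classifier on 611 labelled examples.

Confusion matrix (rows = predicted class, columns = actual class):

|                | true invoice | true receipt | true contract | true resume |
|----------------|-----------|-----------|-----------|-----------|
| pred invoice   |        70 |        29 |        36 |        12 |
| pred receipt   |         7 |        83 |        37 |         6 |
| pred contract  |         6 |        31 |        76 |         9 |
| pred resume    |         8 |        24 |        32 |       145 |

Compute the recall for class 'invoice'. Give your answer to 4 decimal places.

0.7692

Take TP from the diagonal, FP from the rest of the 'invoice' prediction marginal, FN from the rest of the 'invoice' actual marginal.
recall = TP/(TP+FN).
invoice: TP=70, FN=7+6+8=21 → 70/91 = 0.76923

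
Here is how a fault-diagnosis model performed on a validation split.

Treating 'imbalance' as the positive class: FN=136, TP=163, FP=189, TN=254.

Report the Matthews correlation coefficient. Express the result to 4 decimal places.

0.1164

MCC = (TP·TN − FP·FN) / √((TP+FP)(TP+FN)(TN+FP)(TN+FN))
Numerator = 163·254 − 189·136 = 15698
Denominator = √(352·299·443·390) = √18183696960 = 134846.9390
MCC = 15698 / 134846.9390 = 0.1164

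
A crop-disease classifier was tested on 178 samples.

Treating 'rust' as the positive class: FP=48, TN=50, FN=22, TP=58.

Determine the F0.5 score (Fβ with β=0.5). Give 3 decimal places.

Fβ = (1+β²)·TP / ((1+β²)·TP + β²·FN + FP), with β²=1/4
= 1.25·58 / (1.25·58 + 0.25·22 + 48) = 0.575

0.575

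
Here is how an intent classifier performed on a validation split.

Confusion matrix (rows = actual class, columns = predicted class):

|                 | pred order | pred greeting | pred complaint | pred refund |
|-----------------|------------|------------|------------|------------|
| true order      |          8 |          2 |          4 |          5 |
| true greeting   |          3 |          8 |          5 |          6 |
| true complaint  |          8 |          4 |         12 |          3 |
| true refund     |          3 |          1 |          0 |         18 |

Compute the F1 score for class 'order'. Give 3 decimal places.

0.390

Take TP from the diagonal, FP from the rest of the 'order' prediction marginal, FN from the rest of the 'order' actual marginal.
F1 score = 2·TP/(2·TP+FP+FN).
order: TP=8, FP=3+8+3=14, FN=2+4+5=11 → 16/41 = 0.3902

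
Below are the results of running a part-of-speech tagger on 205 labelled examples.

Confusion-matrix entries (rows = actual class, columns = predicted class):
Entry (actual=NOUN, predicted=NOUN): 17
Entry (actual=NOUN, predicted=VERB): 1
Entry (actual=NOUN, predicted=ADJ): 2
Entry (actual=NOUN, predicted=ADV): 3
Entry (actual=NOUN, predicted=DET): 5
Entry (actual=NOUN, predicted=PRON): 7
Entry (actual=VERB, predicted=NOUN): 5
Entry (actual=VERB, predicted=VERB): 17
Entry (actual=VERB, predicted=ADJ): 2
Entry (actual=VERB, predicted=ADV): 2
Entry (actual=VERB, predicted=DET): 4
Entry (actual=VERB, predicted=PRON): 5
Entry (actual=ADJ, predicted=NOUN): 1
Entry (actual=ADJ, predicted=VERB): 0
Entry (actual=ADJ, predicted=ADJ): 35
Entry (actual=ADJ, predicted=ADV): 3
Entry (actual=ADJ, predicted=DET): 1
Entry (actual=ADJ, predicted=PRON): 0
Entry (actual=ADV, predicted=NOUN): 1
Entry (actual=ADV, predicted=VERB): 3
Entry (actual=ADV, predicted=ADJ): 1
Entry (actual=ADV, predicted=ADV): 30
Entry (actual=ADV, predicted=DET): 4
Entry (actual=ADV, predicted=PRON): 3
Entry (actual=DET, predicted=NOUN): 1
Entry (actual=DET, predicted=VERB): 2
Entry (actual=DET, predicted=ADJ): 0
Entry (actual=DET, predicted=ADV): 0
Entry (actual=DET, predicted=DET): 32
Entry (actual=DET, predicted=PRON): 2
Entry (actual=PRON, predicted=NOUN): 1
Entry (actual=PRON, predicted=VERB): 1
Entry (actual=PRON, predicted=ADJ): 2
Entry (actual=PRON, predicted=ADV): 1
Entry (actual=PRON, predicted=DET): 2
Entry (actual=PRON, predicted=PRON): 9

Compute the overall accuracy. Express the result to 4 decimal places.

0.6829

Accuracy = trace / total = (17+17+35+30+32+9=140) / 205 = 140/205 = 0.6829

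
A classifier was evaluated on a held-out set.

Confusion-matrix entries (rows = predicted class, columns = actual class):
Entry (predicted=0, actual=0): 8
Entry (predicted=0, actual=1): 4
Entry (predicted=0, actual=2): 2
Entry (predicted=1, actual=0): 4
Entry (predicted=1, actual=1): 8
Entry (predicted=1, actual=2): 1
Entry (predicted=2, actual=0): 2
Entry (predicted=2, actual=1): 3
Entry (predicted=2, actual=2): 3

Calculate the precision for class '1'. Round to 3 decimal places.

Treat '1' as positive and all other classes as negative.
precision = TP/(TP+FP).
1: TP=8, FP=4+1=5 → 8/13 = 0.6154

0.615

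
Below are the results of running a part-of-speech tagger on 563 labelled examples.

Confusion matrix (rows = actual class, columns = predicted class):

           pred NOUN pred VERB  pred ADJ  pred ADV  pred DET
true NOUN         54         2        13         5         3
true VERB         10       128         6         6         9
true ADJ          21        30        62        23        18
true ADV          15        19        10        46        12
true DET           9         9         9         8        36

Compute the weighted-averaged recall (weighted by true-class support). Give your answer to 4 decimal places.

Per-class recall (TP/(TP+FN)):
  NOUN: TP=54, FN=2+13+5+3=23 → 54/77 = 0.70130
  VERB: TP=128, FN=10+6+6+9=31 → 128/159 = 0.80503
  ADJ: TP=62, FN=21+30+23+18=92 → 62/154 = 0.40260
  ADV: TP=46, FN=15+19+10+12=56 → 46/102 = 0.45098
  DET: TP=36, FN=9+9+9+8=35 → 36/71 = 0.50704
Weighted-recall = Σ (supportᵢ/N)·recallᵢ with N=563: (77/563)·0.70130 + (159/563)·0.80503 + (154/563)·0.40260 + (102/563)·0.45098 + (71/563)·0.50704 = 0.5790

0.5790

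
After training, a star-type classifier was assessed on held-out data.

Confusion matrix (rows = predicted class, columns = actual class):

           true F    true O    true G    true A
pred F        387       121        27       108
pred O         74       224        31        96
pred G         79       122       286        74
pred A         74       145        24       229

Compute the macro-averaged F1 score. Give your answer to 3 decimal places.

Per-class F1 score (2·TP/(2·TP+FP+FN)):
  F: TP=387, FP=121+27+108=256, FN=74+79+74=227 → 774/1257 = 0.6158
  O: TP=224, FP=74+31+96=201, FN=121+122+145=388 → 448/1037 = 0.4320
  G: TP=286, FP=79+122+74=275, FN=27+31+24=82 → 572/929 = 0.6157
  A: TP=229, FP=74+145+24=243, FN=108+96+74=278 → 458/979 = 0.4678
Macro-F1 score = mean = (0.6158 + 0.4320 + 0.6157 + 0.4678) / 4 = 0.533

0.533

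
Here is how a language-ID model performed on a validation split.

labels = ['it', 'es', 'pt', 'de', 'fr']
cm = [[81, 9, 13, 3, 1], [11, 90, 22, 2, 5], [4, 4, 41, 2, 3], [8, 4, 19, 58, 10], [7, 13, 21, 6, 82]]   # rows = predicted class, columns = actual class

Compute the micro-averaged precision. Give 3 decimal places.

Micro-averaging pools counts across classes: ΣTP=352, ΣFP=167, ΣFN=167.
Micro-precision = TP/(TP+FP) on pooled counts = 0.678 (equals overall accuracy in single-label multiclass).

0.678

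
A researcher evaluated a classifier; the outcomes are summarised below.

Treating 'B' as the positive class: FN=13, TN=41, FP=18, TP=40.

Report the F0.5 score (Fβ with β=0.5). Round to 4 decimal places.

Fβ = (1+β²)·TP / ((1+β²)·TP + β²·FN + FP), with β²=1/4
= 1.25·40 / (1.25·40 + 0.25·13 + 18) = 0.7018

0.7018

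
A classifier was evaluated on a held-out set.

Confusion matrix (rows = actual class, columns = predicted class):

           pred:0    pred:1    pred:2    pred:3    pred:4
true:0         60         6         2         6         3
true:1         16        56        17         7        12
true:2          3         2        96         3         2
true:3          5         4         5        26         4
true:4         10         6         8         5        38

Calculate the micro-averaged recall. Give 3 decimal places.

0.687

Micro-averaging pools counts across classes: ΣTP=276, ΣFP=126, ΣFN=126.
Micro-recall = TP/(TP+FN) on pooled counts = 0.687 (equals overall accuracy in single-label multiclass).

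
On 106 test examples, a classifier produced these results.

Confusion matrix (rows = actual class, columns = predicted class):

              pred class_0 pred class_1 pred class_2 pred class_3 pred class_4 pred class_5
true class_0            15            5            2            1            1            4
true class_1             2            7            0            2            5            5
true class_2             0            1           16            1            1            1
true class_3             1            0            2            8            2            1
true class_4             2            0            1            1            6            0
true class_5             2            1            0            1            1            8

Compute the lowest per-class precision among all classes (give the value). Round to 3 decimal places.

0.375

Per-class precision (TP/(TP+FP)):
  class_0: TP=15, FP=2+0+1+2+2=7 → 15/22 = 0.6818
  class_1: TP=7, FP=5+1+0+0+1=7 → 7/14 = 0.5000
  class_2: TP=16, FP=2+0+2+1+0=5 → 16/21 = 0.7619
  class_3: TP=8, FP=1+2+1+1+1=6 → 8/14 = 0.5714
  class_4: TP=6, FP=1+5+1+2+1=10 → 6/16 = 0.3750
  class_5: TP=8, FP=4+5+1+1+0=11 → 8/19 = 0.4211
Lowest is class 'class_4' with precision = 0.375.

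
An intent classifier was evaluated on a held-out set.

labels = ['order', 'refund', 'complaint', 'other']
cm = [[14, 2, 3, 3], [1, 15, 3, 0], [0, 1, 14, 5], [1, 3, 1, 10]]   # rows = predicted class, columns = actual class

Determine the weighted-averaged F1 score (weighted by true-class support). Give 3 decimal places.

0.695

Per-class F1 score (2·TP/(2·TP+FP+FN)):
  order: TP=14, FP=2+3+3=8, FN=1+0+1=2 → 28/38 = 0.7368
  refund: TP=15, FP=1+3+0=4, FN=2+1+3=6 → 30/40 = 0.7500
  complaint: TP=14, FP=0+1+5=6, FN=3+3+1=7 → 28/41 = 0.6829
  other: TP=10, FP=1+3+1=5, FN=3+0+5=8 → 20/33 = 0.6061
Weighted-F1 score = Σ (supportᵢ/N)·F1 scoreᵢ with N=76: (16/76)·0.7368 + (21/76)·0.7500 + (21/76)·0.6829 + (18/76)·0.6061 = 0.695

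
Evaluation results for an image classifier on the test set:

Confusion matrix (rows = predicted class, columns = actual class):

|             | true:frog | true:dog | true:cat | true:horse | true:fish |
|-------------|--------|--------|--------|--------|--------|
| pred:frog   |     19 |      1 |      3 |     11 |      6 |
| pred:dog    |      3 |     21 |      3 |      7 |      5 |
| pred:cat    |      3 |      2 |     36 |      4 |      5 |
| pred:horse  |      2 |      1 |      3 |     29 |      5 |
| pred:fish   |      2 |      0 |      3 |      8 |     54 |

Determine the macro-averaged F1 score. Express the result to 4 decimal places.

Per-class F1 score (2·TP/(2·TP+FP+FN)):
  frog: TP=19, FP=1+3+11+6=21, FN=3+3+2+2=10 → 38/69 = 0.55072
  dog: TP=21, FP=3+3+7+5=18, FN=1+2+1+0=4 → 42/64 = 0.65625
  cat: TP=36, FP=3+2+4+5=14, FN=3+3+3+3=12 → 72/98 = 0.73469
  horse: TP=29, FP=2+1+3+5=11, FN=11+7+4+8=30 → 58/99 = 0.58586
  fish: TP=54, FP=2+0+3+8=13, FN=6+5+5+5=21 → 108/142 = 0.76056
Macro-F1 score = mean = (0.55072 + 0.65625 + 0.73469 + 0.58586 + 0.76056) / 5 = 0.6576

0.6576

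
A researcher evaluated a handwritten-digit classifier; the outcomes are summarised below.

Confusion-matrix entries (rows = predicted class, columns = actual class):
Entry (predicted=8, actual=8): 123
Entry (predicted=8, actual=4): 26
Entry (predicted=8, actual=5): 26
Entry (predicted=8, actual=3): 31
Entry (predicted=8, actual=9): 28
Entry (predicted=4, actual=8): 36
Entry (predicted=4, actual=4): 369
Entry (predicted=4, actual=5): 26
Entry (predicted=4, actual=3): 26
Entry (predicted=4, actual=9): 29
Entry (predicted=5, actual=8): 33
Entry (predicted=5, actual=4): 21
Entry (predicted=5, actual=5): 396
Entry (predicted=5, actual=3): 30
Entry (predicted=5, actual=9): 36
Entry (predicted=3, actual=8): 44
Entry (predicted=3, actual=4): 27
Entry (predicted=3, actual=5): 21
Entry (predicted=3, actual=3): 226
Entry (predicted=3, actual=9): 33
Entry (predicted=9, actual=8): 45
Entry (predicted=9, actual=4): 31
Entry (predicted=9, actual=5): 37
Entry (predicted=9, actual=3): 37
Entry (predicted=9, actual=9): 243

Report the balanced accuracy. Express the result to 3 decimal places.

0.661

Balanced accuracy = mean of per-class recall.
  8: recall = 123/281 = 0.4377
  4: recall = 369/474 = 0.7785
  5: recall = 396/506 = 0.7826
  3: recall = 226/350 = 0.6457
  9: recall = 243/369 = 0.6585
Mean = (0.4377 + 0.7785 + 0.7826 + 0.6457 + 0.6585) / 5 = 0.661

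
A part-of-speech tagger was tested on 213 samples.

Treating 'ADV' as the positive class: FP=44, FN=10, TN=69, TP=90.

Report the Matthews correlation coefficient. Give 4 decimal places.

0.5276

MCC = (TP·TN − FP·FN) / √((TP+FP)(TP+FN)(TN+FP)(TN+FN))
Numerator = 90·69 − 44·10 = 5770
Denominator = √(134·100·113·79) = √119621800 = 10937.1751
MCC = 5770 / 10937.1751 = 0.5276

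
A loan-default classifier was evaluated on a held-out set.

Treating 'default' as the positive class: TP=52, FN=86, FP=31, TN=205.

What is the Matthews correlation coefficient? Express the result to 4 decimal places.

0.2850

MCC = (TP·TN − FP·FN) / √((TP+FP)(TP+FN)(TN+FP)(TN+FN))
Numerator = 52·205 − 31·86 = 7994
Denominator = √(83·138·236·291) = √786614904 = 28046.6558
MCC = 7994 / 28046.6558 = 0.2850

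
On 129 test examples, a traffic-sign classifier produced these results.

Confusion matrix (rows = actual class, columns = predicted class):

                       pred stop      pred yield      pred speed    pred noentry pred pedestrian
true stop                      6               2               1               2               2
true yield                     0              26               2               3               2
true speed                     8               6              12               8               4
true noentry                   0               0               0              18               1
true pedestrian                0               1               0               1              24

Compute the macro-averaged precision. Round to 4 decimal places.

0.6522

Per-class precision (TP/(TP+FP)):
  stop: TP=6, FP=0+8+0+0=8 → 6/14 = 0.42857
  yield: TP=26, FP=2+6+0+1=9 → 26/35 = 0.74286
  speed: TP=12, FP=1+2+0+0=3 → 12/15 = 0.80000
  noentry: TP=18, FP=2+3+8+1=14 → 18/32 = 0.56250
  pedestrian: TP=24, FP=2+2+4+1=9 → 24/33 = 0.72727
Macro-precision = mean = (0.42857 + 0.74286 + 0.80000 + 0.56250 + 0.72727) / 5 = 0.6522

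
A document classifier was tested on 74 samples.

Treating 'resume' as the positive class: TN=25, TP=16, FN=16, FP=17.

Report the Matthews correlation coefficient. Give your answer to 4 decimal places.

0.0949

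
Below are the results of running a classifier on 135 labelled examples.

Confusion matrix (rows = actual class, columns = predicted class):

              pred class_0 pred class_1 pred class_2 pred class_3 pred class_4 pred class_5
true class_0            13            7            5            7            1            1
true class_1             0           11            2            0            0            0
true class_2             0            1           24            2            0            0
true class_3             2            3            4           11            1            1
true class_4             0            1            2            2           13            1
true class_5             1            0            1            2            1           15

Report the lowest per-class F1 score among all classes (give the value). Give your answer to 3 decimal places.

Per-class F1 score (2·TP/(2·TP+FP+FN)):
  class_0: TP=13, FP=0+0+2+0+1=3, FN=7+5+7+1+1=21 → 26/50 = 0.5200
  class_1: TP=11, FP=7+1+3+1+0=12, FN=0+2+0+0+0=2 → 22/36 = 0.6111
  class_2: TP=24, FP=5+2+4+2+1=14, FN=0+1+2+0+0=3 → 48/65 = 0.7385
  class_3: TP=11, FP=7+0+2+2+2=13, FN=2+3+4+1+1=11 → 22/46 = 0.4783
  class_4: TP=13, FP=1+0+0+1+1=3, FN=0+1+2+2+1=6 → 26/35 = 0.7429
  class_5: TP=15, FP=1+0+0+1+1=3, FN=1+0+1+2+1=5 → 30/38 = 0.7895
Lowest is class 'class_3' with F1 score = 0.478.

0.478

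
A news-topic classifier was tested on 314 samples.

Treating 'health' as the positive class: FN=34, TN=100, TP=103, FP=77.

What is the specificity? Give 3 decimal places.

Specificity = TN/(TN+FP) = 100/(100+77) = 0.565

0.565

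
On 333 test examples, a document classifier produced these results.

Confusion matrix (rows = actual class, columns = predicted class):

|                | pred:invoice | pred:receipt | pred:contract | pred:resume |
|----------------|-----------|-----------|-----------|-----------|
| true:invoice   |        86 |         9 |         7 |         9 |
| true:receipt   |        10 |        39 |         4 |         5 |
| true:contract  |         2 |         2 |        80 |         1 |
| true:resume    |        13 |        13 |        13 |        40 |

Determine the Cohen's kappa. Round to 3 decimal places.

Observed agreement pₒ = trace/N = 245/333 = 0.7357
Expected agreement pₑ = Σ (rowᵢ·colᵢ)/N² = (111·111 + 58·63 + 85·104 + 79·55)/333² = 0.2630
κ = (pₒ − pₑ)/(1 − pₑ) = (0.7357 − 0.2630)/(1 − 0.2630) = 0.641

0.641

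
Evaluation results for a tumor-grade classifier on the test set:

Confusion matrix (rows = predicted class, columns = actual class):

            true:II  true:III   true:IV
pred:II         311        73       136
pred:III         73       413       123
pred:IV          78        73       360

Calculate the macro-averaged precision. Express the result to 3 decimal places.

Per-class precision (TP/(TP+FP)):
  II: TP=311, FP=73+136=209 → 311/520 = 0.5981
  III: TP=413, FP=73+123=196 → 413/609 = 0.6782
  IV: TP=360, FP=78+73=151 → 360/511 = 0.7045
Macro-precision = mean = (0.5981 + 0.6782 + 0.7045) / 3 = 0.660

0.660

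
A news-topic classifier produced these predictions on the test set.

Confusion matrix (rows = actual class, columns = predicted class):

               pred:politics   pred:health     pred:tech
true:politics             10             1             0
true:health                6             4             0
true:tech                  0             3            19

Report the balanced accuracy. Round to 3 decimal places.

Balanced accuracy = mean of per-class recall.
  politics: recall = 10/11 = 0.9091
  health: recall = 4/10 = 0.4000
  tech: recall = 19/22 = 0.8636
Mean = (0.9091 + 0.4000 + 0.8636) / 3 = 0.724

0.724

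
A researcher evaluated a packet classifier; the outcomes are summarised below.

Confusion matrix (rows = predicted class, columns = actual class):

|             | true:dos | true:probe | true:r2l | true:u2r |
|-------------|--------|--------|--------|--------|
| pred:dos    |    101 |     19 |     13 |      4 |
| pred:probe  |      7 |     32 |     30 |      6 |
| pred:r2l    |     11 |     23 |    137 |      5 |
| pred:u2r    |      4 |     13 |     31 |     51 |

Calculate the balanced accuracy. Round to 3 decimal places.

0.653

Balanced accuracy = mean of per-class recall.
  dos: recall = 101/123 = 0.8211
  probe: recall = 32/87 = 0.3678
  r2l: recall = 137/211 = 0.6493
  u2r: recall = 51/66 = 0.7727
Mean = (0.8211 + 0.3678 + 0.6493 + 0.7727) / 4 = 0.653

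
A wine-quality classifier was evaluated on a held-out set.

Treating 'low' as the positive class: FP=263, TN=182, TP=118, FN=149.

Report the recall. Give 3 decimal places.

0.442

Recall = TP/(TP+FN) = 118/(118+149) = 118/267 = 0.442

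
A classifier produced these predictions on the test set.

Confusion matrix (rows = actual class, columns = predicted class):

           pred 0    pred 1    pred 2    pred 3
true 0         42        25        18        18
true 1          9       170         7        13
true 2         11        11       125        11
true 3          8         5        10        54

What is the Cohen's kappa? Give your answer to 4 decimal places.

Observed agreement pₒ = trace/N = 391/537 = 0.72812
Expected agreement pₑ = Σ (rowᵢ·colᵢ)/N² = (103·70 + 199·211 + 158·160 + 77·96)/537² = 0.28391
κ = (pₒ − pₑ)/(1 − pₑ) = (0.72812 − 0.28391)/(1 − 0.28391) = 0.6203

0.6203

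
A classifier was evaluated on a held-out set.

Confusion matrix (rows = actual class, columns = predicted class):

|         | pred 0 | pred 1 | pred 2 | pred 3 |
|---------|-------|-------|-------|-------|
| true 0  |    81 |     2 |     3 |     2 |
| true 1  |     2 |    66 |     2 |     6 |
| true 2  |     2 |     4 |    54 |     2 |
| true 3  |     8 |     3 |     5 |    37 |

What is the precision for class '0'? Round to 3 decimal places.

0.871

One-vs-rest for '0': TP = diagonal; FP = other classes predicted '0'; FN = '0' predicted as other.
precision = TP/(TP+FP).
0: TP=81, FP=2+2+8=12 → 81/93 = 0.8710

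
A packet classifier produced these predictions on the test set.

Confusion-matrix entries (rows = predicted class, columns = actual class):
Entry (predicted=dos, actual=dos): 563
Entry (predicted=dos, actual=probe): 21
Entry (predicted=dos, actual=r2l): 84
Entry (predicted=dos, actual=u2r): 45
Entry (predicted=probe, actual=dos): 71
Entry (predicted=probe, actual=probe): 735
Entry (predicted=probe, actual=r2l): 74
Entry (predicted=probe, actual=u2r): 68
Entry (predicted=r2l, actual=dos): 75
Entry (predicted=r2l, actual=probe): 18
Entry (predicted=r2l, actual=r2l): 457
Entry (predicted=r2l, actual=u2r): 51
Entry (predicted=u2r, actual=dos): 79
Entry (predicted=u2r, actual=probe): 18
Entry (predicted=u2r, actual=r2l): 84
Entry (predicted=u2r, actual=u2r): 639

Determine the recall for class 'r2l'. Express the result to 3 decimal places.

0.654

Treat 'r2l' as positive and all other classes as negative.
recall = TP/(TP+FN).
r2l: TP=457, FN=84+74+84=242 → 457/699 = 0.6538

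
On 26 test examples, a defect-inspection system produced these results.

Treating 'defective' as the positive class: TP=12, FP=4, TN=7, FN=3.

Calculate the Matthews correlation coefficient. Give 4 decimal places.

0.4431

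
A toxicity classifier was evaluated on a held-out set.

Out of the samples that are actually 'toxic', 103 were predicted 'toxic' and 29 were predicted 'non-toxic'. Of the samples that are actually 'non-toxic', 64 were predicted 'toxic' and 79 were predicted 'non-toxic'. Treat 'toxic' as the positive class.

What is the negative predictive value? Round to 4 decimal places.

0.7315

NPV = TN/(TN+FN) = 79/(79+29) = 0.7315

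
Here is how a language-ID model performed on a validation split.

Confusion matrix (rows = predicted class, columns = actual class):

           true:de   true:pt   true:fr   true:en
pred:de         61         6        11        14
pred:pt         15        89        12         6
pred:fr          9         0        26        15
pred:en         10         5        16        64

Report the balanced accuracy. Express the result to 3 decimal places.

Balanced accuracy = mean of per-class recall.
  de: recall = 61/95 = 0.6421
  pt: recall = 89/100 = 0.8900
  fr: recall = 26/65 = 0.4000
  en: recall = 64/99 = 0.6465
Mean = (0.6421 + 0.8900 + 0.4000 + 0.6465) / 4 = 0.645

0.645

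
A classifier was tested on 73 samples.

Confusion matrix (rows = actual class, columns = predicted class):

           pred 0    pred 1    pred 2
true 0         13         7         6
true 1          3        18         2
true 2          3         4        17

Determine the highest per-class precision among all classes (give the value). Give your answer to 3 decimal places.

Per-class precision (TP/(TP+FP)):
  0: TP=13, FP=3+3=6 → 13/19 = 0.6842
  1: TP=18, FP=7+4=11 → 18/29 = 0.6207
  2: TP=17, FP=6+2=8 → 17/25 = 0.6800
Highest is class '0' with precision = 0.684.

0.684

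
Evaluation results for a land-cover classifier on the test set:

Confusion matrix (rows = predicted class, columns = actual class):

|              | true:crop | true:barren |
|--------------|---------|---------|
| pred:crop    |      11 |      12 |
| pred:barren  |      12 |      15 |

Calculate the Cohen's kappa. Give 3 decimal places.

Observed agreement pₒ = trace/N = 26/50 = 0.5200
Expected agreement pₑ = Σ (rowᵢ·colᵢ)/N² = (23·23 + 27·27)/50² = 0.5032
κ = (pₒ − pₑ)/(1 − pₑ) = (0.5200 − 0.5032)/(1 − 0.5032) = 0.034

0.034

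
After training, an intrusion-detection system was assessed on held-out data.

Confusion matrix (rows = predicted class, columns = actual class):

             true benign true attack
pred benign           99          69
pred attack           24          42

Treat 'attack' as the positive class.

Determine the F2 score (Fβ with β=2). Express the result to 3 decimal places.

0.412

Fβ = (1+β²)·TP / ((1+β²)·TP + β²·FN + FP), with β²=4
= 5·42 / (5·42 + 4·69 + 24) = 0.412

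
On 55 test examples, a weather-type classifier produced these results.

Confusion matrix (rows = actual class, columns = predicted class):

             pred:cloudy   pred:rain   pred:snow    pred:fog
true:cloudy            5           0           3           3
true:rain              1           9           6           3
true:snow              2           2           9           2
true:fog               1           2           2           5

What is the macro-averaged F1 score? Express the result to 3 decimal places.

Per-class F1 score (2·TP/(2·TP+FP+FN)):
  cloudy: TP=5, FP=1+2+1=4, FN=0+3+3=6 → 10/20 = 0.5000
  rain: TP=9, FP=0+2+2=4, FN=1+6+3=10 → 18/32 = 0.5625
  snow: TP=9, FP=3+6+2=11, FN=2+2+2=6 → 18/35 = 0.5143
  fog: TP=5, FP=3+3+2=8, FN=1+2+2=5 → 10/23 = 0.4348
Macro-F1 score = mean = (0.5000 + 0.5625 + 0.5143 + 0.4348) / 4 = 0.503

0.503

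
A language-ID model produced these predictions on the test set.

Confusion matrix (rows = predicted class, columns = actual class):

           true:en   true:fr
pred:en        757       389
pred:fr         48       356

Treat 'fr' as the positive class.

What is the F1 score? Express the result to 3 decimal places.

Precision = TP/(TP+FP) = 356/404 = 0.8812
Recall = TP/(TP+FN) = 356/745 = 0.4779
F1 = 2·TP/(2·TP+FP+FN) = 712/1149 = 0.620

0.620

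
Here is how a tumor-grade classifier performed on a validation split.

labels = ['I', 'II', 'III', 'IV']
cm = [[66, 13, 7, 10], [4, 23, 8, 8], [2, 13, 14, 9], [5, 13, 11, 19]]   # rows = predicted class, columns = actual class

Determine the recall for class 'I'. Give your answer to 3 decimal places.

Treat 'I' as positive and all other classes as negative.
recall = TP/(TP+FN).
I: TP=66, FN=4+2+5=11 → 66/77 = 0.8571

0.857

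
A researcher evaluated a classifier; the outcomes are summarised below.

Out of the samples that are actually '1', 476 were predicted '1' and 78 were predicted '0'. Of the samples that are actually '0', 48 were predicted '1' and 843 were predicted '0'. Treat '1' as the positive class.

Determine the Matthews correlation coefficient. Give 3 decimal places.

0.814

MCC = (TP·TN − FP·FN) / √((TP+FP)(TP+FN)(TN+FP)(TN+FN))
Numerator = 476·843 − 48·78 = 397524
Denominator = √(524·554·891·921) = √238220090856 = 488077.9557
MCC = 397524 / 488077.9557 = 0.814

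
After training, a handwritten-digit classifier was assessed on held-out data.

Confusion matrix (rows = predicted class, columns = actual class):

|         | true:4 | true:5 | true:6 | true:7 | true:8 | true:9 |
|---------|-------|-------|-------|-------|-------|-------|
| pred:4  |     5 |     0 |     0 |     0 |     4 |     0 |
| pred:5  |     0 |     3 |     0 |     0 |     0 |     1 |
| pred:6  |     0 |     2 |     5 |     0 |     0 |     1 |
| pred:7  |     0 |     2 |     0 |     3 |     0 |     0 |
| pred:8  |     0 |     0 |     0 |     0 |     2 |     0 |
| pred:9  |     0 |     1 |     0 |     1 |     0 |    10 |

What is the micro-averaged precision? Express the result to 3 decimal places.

Micro-averaging pools counts across classes: ΣTP=28, ΣFP=12, ΣFN=12.
Micro-precision = TP/(TP+FP) on pooled counts = 0.700 (equals overall accuracy in single-label multiclass).

0.700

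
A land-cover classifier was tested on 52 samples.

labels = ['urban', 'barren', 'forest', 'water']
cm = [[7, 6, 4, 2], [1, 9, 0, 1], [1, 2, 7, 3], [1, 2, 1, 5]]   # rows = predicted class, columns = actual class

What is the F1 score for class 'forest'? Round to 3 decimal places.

One-vs-rest for 'forest': TP = diagonal; FP = other classes predicted 'forest'; FN = 'forest' predicted as other.
F1 score = 2·TP/(2·TP+FP+FN).
forest: TP=7, FP=1+2+3=6, FN=4+0+1=5 → 14/25 = 0.5600

0.560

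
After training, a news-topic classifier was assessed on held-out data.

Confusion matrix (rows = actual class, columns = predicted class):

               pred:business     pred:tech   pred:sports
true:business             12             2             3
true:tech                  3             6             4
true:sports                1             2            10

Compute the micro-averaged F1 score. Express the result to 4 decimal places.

Micro-averaging pools counts across classes: ΣTP=28, ΣFP=15, ΣFN=15.
Micro-F1 score = 2·TP/(2·TP+FP+FN) on pooled counts = 0.6512 (equals overall accuracy in single-label multiclass).

0.6512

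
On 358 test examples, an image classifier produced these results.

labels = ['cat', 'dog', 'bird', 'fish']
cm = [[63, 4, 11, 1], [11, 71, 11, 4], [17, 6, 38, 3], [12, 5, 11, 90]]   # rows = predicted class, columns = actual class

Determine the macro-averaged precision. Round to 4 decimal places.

0.7215

Per-class precision (TP/(TP+FP)):
  cat: TP=63, FP=4+11+1=16 → 63/79 = 0.79747
  dog: TP=71, FP=11+11+4=26 → 71/97 = 0.73196
  bird: TP=38, FP=17+6+3=26 → 38/64 = 0.59375
  fish: TP=90, FP=12+5+11=28 → 90/118 = 0.76271
Macro-precision = mean = (0.79747 + 0.73196 + 0.59375 + 0.76271) / 4 = 0.7215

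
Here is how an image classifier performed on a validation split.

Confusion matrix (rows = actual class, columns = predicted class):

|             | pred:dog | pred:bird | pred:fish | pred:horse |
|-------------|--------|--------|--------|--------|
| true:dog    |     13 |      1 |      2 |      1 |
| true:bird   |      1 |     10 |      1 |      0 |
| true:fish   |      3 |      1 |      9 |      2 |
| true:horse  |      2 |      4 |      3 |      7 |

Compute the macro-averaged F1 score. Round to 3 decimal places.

0.644

Per-class F1 score (2·TP/(2·TP+FP+FN)):
  dog: TP=13, FP=1+3+2=6, FN=1+2+1=4 → 26/36 = 0.7222
  bird: TP=10, FP=1+1+4=6, FN=1+1+0=2 → 20/28 = 0.7143
  fish: TP=9, FP=2+1+3=6, FN=3+1+2=6 → 18/30 = 0.6000
  horse: TP=7, FP=1+0+2=3, FN=2+4+3=9 → 14/26 = 0.5385
Macro-F1 score = mean = (0.7222 + 0.7143 + 0.6000 + 0.5385) / 4 = 0.644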